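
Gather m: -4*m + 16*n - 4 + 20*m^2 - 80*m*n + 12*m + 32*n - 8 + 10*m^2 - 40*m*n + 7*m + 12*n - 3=30*m^2 + m*(15 - 120*n) + 60*n - 15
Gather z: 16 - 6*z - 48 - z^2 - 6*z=-z^2 - 12*z - 32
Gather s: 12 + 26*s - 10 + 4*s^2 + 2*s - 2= 4*s^2 + 28*s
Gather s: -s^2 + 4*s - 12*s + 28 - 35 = -s^2 - 8*s - 7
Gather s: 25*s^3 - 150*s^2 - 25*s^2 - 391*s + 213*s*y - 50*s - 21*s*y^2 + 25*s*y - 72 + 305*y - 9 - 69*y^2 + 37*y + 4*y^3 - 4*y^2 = 25*s^3 - 175*s^2 + s*(-21*y^2 + 238*y - 441) + 4*y^3 - 73*y^2 + 342*y - 81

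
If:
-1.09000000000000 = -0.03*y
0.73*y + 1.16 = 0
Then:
No Solution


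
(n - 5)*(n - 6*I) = n^2 - 5*n - 6*I*n + 30*I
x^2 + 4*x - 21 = (x - 3)*(x + 7)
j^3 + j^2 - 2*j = j*(j - 1)*(j + 2)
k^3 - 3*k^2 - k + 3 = (k - 3)*(k - 1)*(k + 1)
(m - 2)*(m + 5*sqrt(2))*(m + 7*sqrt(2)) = m^3 - 2*m^2 + 12*sqrt(2)*m^2 - 24*sqrt(2)*m + 70*m - 140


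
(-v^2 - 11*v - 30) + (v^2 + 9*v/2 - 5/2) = -13*v/2 - 65/2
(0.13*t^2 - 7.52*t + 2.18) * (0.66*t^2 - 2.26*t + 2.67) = 0.0858*t^4 - 5.257*t^3 + 18.7811*t^2 - 25.0052*t + 5.8206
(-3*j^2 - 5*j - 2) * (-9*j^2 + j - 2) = 27*j^4 + 42*j^3 + 19*j^2 + 8*j + 4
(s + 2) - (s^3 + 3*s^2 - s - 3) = -s^3 - 3*s^2 + 2*s + 5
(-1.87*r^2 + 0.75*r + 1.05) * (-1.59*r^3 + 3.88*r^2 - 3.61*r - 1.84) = 2.9733*r^5 - 8.4481*r^4 + 7.9912*r^3 + 4.8073*r^2 - 5.1705*r - 1.932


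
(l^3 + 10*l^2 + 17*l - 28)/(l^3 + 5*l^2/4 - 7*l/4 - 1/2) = 4*(l^2 + 11*l + 28)/(4*l^2 + 9*l + 2)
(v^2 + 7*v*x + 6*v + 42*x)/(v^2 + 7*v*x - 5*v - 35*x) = (v + 6)/(v - 5)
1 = 1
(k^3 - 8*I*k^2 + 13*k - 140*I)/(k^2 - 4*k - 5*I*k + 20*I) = (k^2 - 3*I*k + 28)/(k - 4)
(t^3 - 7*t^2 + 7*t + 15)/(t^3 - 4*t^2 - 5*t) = (t - 3)/t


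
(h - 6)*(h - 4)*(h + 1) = h^3 - 9*h^2 + 14*h + 24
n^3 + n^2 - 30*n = n*(n - 5)*(n + 6)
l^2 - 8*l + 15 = (l - 5)*(l - 3)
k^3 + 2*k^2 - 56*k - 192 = (k - 8)*(k + 4)*(k + 6)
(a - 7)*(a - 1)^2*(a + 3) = a^4 - 6*a^3 - 12*a^2 + 38*a - 21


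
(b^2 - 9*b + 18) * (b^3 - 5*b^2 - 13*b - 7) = b^5 - 14*b^4 + 50*b^3 + 20*b^2 - 171*b - 126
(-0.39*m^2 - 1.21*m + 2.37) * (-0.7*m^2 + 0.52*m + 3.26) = 0.273*m^4 + 0.6442*m^3 - 3.5596*m^2 - 2.7122*m + 7.7262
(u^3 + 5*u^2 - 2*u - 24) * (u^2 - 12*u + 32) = u^5 - 7*u^4 - 30*u^3 + 160*u^2 + 224*u - 768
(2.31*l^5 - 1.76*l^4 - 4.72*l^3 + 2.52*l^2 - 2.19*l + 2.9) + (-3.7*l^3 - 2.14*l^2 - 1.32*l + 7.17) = 2.31*l^5 - 1.76*l^4 - 8.42*l^3 + 0.38*l^2 - 3.51*l + 10.07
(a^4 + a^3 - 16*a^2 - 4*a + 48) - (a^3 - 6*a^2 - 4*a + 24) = a^4 - 10*a^2 + 24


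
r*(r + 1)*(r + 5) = r^3 + 6*r^2 + 5*r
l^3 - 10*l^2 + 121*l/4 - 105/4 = (l - 5)*(l - 7/2)*(l - 3/2)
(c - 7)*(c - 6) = c^2 - 13*c + 42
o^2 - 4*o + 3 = (o - 3)*(o - 1)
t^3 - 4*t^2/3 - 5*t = t*(t - 3)*(t + 5/3)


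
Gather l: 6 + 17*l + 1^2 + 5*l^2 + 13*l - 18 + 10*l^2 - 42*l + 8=15*l^2 - 12*l - 3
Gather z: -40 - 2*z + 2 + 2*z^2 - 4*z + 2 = 2*z^2 - 6*z - 36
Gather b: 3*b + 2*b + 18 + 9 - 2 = 5*b + 25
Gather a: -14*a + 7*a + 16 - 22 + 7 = 1 - 7*a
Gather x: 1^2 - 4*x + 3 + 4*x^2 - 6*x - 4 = 4*x^2 - 10*x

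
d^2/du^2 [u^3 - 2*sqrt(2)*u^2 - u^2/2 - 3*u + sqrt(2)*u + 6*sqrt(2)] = 6*u - 4*sqrt(2) - 1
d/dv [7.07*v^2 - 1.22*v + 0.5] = 14.14*v - 1.22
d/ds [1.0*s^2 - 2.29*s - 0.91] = 2.0*s - 2.29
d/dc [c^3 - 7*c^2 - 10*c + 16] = 3*c^2 - 14*c - 10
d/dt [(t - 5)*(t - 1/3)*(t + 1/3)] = 3*t^2 - 10*t - 1/9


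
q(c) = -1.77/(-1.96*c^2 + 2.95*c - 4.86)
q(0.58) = 0.46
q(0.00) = 0.36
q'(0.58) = 0.08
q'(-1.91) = 0.06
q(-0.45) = 0.27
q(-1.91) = 0.10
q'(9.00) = -0.00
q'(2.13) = -0.17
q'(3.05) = -0.08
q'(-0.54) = 0.18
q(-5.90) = 0.02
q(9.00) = 0.01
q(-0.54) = 0.25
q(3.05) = 0.13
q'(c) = -1.77*(3.92*c - 2.95)/(-1.96*c^2 + 2.95*c - 4.86)^2 = (5.2215 - 6.9384*c)/(1.96*c^2 - 2.95*c + 4.86)^2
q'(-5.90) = 0.01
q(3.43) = 0.10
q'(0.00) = 0.22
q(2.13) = 0.24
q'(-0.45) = 0.19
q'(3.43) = -0.06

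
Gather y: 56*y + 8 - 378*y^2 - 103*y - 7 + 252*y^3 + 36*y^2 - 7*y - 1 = 252*y^3 - 342*y^2 - 54*y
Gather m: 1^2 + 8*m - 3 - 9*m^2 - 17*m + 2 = -9*m^2 - 9*m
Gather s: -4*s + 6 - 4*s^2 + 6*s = -4*s^2 + 2*s + 6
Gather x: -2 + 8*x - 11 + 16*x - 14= 24*x - 27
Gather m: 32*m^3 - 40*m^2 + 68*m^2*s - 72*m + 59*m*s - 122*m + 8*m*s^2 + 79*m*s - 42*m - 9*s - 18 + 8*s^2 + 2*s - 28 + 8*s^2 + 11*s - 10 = 32*m^3 + m^2*(68*s - 40) + m*(8*s^2 + 138*s - 236) + 16*s^2 + 4*s - 56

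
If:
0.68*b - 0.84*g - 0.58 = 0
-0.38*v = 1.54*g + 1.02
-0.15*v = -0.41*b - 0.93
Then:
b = -1.01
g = -1.51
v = 3.43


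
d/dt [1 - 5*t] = -5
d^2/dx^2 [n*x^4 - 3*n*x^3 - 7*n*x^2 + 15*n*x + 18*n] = 2*n*(6*x^2 - 9*x - 7)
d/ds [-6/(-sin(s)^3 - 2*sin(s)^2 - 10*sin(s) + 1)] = 6*(-4*sin(s) + 3*cos(s)^2 - 13)*cos(s)/(sin(s)^3 + 2*sin(s)^2 + 10*sin(s) - 1)^2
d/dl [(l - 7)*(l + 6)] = 2*l - 1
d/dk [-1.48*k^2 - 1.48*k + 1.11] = -2.96*k - 1.48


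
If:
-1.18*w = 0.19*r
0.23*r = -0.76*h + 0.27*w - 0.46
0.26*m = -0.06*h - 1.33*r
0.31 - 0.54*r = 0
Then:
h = -0.81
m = -2.75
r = 0.57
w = -0.09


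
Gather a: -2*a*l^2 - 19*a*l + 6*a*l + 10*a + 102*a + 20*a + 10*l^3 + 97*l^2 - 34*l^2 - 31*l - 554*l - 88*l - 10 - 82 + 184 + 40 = a*(-2*l^2 - 13*l + 132) + 10*l^3 + 63*l^2 - 673*l + 132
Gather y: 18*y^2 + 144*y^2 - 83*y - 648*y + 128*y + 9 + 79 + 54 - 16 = 162*y^2 - 603*y + 126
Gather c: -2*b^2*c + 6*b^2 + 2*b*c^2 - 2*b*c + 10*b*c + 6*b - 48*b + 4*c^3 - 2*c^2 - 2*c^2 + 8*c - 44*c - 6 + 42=6*b^2 - 42*b + 4*c^3 + c^2*(2*b - 4) + c*(-2*b^2 + 8*b - 36) + 36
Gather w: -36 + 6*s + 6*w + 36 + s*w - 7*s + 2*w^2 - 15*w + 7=-s + 2*w^2 + w*(s - 9) + 7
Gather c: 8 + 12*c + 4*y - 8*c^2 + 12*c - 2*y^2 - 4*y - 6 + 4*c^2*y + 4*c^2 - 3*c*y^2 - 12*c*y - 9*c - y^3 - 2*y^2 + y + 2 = c^2*(4*y - 4) + c*(-3*y^2 - 12*y + 15) - y^3 - 4*y^2 + y + 4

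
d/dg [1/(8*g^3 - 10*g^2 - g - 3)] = (-24*g^2 + 20*g + 1)/(-8*g^3 + 10*g^2 + g + 3)^2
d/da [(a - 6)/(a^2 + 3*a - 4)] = (-a^2 + 12*a + 14)/(a^4 + 6*a^3 + a^2 - 24*a + 16)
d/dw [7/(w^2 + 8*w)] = 14*(-w - 4)/(w^2*(w + 8)^2)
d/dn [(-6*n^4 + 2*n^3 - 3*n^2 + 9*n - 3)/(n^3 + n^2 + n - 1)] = (-6*n^6 - 12*n^5 - 13*n^4 + 10*n^3 - 9*n^2 + 12*n - 6)/(n^6 + 2*n^5 + 3*n^4 - n^2 - 2*n + 1)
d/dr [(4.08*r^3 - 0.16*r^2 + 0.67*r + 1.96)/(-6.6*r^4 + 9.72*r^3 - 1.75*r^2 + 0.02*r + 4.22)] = (26.928*r^6 - 2.11200000000002*r^5 + 7.6812*r^4 + 38.8824*r^3 - 4.33150000000001*r^2 + 5.5096*r + 2.7882)/(43.56*r^8 - 128.304*r^7 + 117.5784*r^6 - 34.284*r^5 - 52.2527*r^4 + 81.9668*r^3 - 14.7696*r^2 + 0.1688*r + 17.8084)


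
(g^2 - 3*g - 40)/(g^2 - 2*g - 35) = (g - 8)/(g - 7)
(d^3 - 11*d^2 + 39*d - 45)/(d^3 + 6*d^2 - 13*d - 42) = (d^2 - 8*d + 15)/(d^2 + 9*d + 14)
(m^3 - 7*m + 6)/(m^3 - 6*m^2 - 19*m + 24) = (m - 2)/(m - 8)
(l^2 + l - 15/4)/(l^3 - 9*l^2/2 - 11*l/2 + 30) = (l - 3/2)/(l^2 - 7*l + 12)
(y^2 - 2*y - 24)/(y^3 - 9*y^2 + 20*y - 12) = (y + 4)/(y^2 - 3*y + 2)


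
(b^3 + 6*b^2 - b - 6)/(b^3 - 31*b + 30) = (b + 1)/(b - 5)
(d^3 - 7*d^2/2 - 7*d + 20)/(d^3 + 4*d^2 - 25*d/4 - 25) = 2*(d^2 - 6*d + 8)/(2*d^2 + 3*d - 20)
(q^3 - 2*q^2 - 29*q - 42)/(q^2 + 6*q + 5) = (q^3 - 2*q^2 - 29*q - 42)/(q^2 + 6*q + 5)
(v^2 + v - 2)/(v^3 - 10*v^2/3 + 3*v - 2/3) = 3*(v + 2)/(3*v^2 - 7*v + 2)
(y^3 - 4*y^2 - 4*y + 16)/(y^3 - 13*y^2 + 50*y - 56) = (y + 2)/(y - 7)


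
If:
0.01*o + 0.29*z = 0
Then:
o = -29.0*z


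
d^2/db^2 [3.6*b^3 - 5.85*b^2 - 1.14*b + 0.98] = 21.6*b - 11.7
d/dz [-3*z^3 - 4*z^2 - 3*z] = -9*z^2 - 8*z - 3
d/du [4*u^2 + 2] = 8*u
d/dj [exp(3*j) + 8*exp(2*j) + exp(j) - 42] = (3*exp(2*j) + 16*exp(j) + 1)*exp(j)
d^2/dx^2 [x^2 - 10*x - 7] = 2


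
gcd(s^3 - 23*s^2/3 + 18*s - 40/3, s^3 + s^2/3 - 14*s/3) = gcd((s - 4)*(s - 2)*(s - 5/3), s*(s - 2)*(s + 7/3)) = s - 2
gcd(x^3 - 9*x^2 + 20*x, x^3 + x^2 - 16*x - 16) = x - 4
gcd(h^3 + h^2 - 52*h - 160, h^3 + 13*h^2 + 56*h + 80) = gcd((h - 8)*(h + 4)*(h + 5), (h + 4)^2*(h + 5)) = h^2 + 9*h + 20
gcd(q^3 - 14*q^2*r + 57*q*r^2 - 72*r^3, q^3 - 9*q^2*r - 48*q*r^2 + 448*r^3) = q - 8*r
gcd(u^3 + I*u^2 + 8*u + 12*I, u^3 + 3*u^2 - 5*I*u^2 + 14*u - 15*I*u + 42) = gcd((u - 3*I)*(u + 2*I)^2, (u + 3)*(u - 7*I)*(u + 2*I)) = u + 2*I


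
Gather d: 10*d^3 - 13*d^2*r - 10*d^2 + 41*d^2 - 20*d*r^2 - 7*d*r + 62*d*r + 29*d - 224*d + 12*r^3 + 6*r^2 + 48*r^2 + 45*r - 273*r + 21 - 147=10*d^3 + d^2*(31 - 13*r) + d*(-20*r^2 + 55*r - 195) + 12*r^3 + 54*r^2 - 228*r - 126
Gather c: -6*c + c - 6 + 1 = -5*c - 5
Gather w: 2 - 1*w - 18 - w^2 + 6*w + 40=-w^2 + 5*w + 24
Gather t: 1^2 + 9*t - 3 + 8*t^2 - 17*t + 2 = 8*t^2 - 8*t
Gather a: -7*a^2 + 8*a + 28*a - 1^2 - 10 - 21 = -7*a^2 + 36*a - 32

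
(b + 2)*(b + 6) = b^2 + 8*b + 12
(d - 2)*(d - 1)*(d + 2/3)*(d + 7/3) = d^4 - 49*d^2/9 + 4*d/3 + 28/9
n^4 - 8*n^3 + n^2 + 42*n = n*(n - 7)*(n - 3)*(n + 2)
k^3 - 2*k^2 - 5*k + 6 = (k - 3)*(k - 1)*(k + 2)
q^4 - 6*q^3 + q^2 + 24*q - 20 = (q - 5)*(q - 2)*(q - 1)*(q + 2)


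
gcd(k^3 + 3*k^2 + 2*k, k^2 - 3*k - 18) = 1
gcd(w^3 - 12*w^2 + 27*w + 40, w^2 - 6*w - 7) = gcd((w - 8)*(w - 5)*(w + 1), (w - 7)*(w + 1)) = w + 1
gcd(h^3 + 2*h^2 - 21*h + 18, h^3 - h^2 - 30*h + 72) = h^2 + 3*h - 18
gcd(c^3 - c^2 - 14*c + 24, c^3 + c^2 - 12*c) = c^2 + c - 12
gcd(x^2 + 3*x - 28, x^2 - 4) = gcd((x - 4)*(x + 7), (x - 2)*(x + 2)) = 1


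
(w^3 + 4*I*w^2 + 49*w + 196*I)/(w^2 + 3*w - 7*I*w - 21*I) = (w^2 + 11*I*w - 28)/(w + 3)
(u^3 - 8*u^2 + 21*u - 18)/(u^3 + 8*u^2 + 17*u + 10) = (u^3 - 8*u^2 + 21*u - 18)/(u^3 + 8*u^2 + 17*u + 10)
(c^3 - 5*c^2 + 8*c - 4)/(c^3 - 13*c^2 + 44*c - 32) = (c^2 - 4*c + 4)/(c^2 - 12*c + 32)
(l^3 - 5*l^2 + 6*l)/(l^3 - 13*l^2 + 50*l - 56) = l*(l - 3)/(l^2 - 11*l + 28)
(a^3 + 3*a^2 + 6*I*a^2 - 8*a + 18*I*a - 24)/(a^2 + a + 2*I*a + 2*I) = (a^2 + a*(3 + 4*I) + 12*I)/(a + 1)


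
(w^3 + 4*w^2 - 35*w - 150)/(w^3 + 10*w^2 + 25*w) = (w - 6)/w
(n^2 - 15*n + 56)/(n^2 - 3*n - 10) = (-n^2 + 15*n - 56)/(-n^2 + 3*n + 10)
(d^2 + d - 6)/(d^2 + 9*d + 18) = (d - 2)/(d + 6)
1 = 1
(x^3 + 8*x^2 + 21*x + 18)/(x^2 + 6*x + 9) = x + 2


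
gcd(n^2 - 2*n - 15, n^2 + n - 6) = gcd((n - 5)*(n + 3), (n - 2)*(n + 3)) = n + 3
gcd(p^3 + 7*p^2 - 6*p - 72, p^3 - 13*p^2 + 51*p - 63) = p - 3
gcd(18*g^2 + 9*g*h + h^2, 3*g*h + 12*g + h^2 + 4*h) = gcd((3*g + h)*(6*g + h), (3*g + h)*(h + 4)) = 3*g + h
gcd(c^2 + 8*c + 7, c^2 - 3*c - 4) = c + 1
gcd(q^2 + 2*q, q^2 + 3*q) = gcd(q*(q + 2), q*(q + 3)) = q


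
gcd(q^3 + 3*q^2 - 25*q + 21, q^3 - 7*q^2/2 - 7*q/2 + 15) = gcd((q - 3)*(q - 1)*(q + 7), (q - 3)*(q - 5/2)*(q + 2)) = q - 3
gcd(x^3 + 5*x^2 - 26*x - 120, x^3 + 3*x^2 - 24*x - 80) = x^2 - x - 20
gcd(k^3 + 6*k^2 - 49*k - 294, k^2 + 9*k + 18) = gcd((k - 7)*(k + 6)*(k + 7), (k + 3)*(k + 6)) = k + 6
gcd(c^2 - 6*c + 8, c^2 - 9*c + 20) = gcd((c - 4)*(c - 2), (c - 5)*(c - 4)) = c - 4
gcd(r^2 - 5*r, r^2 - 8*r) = r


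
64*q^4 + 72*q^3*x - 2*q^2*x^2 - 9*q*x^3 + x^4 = (-8*q + x)*(-4*q + x)*(q + x)*(2*q + x)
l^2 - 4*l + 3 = (l - 3)*(l - 1)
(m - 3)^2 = m^2 - 6*m + 9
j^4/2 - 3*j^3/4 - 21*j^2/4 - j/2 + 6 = (j/2 + 1)*(j - 4)*(j - 1)*(j + 3/2)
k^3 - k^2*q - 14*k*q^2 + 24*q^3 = (k - 3*q)*(k - 2*q)*(k + 4*q)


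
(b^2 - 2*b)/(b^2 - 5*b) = (b - 2)/(b - 5)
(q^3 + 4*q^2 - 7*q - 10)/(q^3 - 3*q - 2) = (q + 5)/(q + 1)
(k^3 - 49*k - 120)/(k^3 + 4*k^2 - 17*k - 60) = (k - 8)/(k - 4)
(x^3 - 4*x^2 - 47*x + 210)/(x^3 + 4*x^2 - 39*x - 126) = (x - 5)/(x + 3)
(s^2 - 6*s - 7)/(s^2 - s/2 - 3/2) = 2*(s - 7)/(2*s - 3)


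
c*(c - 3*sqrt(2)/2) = c^2 - 3*sqrt(2)*c/2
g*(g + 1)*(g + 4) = g^3 + 5*g^2 + 4*g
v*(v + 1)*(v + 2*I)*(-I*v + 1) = -I*v^4 + 3*v^3 - I*v^3 + 3*v^2 + 2*I*v^2 + 2*I*v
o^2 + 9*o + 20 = (o + 4)*(o + 5)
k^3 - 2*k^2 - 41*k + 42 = (k - 7)*(k - 1)*(k + 6)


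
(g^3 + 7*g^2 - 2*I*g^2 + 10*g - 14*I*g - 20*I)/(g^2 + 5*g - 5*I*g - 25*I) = (g^2 + 2*g*(1 - I) - 4*I)/(g - 5*I)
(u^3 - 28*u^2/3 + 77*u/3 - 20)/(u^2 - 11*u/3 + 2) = (3*u^2 - 19*u + 20)/(3*u - 2)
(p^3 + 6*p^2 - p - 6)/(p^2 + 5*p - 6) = p + 1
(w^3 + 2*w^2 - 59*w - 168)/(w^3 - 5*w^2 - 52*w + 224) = (w + 3)/(w - 4)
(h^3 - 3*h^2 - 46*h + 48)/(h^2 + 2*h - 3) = (h^2 - 2*h - 48)/(h + 3)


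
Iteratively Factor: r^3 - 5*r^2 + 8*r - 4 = (r - 1)*(r^2 - 4*r + 4) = (r - 2)*(r - 1)*(r - 2)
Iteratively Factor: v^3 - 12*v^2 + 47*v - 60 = (v - 4)*(v^2 - 8*v + 15) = (v - 5)*(v - 4)*(v - 3)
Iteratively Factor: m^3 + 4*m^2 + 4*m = (m + 2)*(m^2 + 2*m) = (m + 2)^2*(m)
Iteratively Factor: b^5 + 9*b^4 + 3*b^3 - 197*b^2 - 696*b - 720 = (b + 3)*(b^4 + 6*b^3 - 15*b^2 - 152*b - 240) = (b + 3)*(b + 4)*(b^3 + 2*b^2 - 23*b - 60) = (b - 5)*(b + 3)*(b + 4)*(b^2 + 7*b + 12) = (b - 5)*(b + 3)^2*(b + 4)*(b + 4)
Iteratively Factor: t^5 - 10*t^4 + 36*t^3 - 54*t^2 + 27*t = (t - 3)*(t^4 - 7*t^3 + 15*t^2 - 9*t) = (t - 3)^2*(t^3 - 4*t^2 + 3*t) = (t - 3)^3*(t^2 - t) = t*(t - 3)^3*(t - 1)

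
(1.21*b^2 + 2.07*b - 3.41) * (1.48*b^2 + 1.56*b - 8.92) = 1.7908*b^4 + 4.9512*b^3 - 12.6108*b^2 - 23.784*b + 30.4172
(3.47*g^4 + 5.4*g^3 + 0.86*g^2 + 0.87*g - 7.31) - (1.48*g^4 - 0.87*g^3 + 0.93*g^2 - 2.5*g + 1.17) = 1.99*g^4 + 6.27*g^3 - 0.0700000000000001*g^2 + 3.37*g - 8.48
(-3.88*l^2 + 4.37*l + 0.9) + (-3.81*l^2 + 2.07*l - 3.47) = -7.69*l^2 + 6.44*l - 2.57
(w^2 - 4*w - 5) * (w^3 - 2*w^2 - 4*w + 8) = w^5 - 6*w^4 - w^3 + 34*w^2 - 12*w - 40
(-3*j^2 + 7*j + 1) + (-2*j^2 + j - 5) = -5*j^2 + 8*j - 4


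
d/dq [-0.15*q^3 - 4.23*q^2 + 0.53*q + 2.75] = -0.45*q^2 - 8.46*q + 0.53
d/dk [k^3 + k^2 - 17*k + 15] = 3*k^2 + 2*k - 17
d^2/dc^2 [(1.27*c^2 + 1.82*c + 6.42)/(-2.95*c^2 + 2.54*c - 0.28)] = (-50.70932*c^3 - 328.92618*c^2 + 297.65028*c - 75.020608)/(25.672375*c^6 - 66.31305*c^5 + 64.40676*c^4 - 28.975304*c^3 + 6.113184*c^2 - 0.597408*c + 0.021952)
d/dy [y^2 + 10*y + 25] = 2*y + 10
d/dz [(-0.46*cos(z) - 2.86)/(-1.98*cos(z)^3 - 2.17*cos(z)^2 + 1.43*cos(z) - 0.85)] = (1.8216*cos(z)^3 + 17.9866*cos(z)^2 + 12.4124*cos(z) - 4.4808)*sin(z)/(3.9204*cos(z)^6 + 8.5932*cos(z)^5 - 0.9539*cos(z)^4 - 2.8402*cos(z)^3 + 5.7339*cos(z)^2 - 2.431*cos(z) + 0.7225)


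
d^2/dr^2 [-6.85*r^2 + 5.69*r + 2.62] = -13.7000000000000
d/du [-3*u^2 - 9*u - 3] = -6*u - 9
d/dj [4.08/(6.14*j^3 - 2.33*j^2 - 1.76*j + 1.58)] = (-75.1536*j^2 + 19.0128*j + 7.1808)/(6.14*j^3 - 2.33*j^2 - 1.76*j + 1.58)^2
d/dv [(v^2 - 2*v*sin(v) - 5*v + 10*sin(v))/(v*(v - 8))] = (-2*v^3*cos(v) + 2*v^2*sin(v) + 26*v^2*cos(v) - 3*v^2 - 20*v*sin(v) - 80*v*cos(v) + 80*sin(v))/(v^2*(v^2 - 16*v + 64))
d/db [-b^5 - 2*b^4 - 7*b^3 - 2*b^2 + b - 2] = -5*b^4 - 8*b^3 - 21*b^2 - 4*b + 1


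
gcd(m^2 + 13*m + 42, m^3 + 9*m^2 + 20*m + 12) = m + 6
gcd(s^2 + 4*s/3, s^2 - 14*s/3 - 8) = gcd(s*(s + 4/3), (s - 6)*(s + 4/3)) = s + 4/3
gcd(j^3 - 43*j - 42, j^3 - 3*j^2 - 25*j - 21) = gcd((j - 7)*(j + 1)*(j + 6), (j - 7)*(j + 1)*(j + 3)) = j^2 - 6*j - 7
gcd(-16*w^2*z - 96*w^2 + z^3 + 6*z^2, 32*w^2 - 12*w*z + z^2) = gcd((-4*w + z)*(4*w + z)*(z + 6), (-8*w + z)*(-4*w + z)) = -4*w + z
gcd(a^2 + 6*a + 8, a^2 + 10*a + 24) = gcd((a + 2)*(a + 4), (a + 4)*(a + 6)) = a + 4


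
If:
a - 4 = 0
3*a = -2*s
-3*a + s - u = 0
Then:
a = 4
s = -6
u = -18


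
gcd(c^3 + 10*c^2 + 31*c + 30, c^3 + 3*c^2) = c + 3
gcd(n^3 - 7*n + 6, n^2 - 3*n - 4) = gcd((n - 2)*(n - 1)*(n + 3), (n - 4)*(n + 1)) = 1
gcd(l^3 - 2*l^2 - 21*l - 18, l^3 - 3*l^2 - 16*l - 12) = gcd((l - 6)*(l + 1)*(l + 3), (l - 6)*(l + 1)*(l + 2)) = l^2 - 5*l - 6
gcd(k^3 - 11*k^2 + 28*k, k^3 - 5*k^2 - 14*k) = k^2 - 7*k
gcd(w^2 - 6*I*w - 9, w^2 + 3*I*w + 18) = w - 3*I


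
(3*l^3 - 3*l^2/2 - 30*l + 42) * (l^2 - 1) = 3*l^5 - 3*l^4/2 - 33*l^3 + 87*l^2/2 + 30*l - 42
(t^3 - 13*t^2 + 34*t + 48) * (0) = 0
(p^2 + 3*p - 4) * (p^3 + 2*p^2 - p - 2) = p^5 + 5*p^4 + p^3 - 13*p^2 - 2*p + 8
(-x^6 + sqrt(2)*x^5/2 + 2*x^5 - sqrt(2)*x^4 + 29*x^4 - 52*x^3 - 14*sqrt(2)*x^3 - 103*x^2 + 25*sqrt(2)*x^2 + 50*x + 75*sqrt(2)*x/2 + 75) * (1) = -x^6 + sqrt(2)*x^5/2 + 2*x^5 - sqrt(2)*x^4 + 29*x^4 - 52*x^3 - 14*sqrt(2)*x^3 - 103*x^2 + 25*sqrt(2)*x^2 + 50*x + 75*sqrt(2)*x/2 + 75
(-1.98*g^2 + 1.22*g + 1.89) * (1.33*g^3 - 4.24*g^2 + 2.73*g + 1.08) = -2.6334*g^5 + 10.0178*g^4 - 8.0645*g^3 - 6.8214*g^2 + 6.4773*g + 2.0412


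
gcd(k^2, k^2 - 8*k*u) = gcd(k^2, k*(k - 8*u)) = k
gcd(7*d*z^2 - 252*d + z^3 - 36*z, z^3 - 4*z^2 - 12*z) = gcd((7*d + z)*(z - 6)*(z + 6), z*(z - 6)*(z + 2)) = z - 6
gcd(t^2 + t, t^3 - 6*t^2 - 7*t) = t^2 + t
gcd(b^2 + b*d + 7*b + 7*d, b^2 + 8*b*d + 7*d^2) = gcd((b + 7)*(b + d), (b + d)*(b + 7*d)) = b + d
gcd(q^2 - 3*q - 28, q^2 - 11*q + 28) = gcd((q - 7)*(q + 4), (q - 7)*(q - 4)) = q - 7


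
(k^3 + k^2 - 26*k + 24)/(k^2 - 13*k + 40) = (k^3 + k^2 - 26*k + 24)/(k^2 - 13*k + 40)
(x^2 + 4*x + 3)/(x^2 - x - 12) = (x + 1)/(x - 4)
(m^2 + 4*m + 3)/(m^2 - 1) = (m + 3)/(m - 1)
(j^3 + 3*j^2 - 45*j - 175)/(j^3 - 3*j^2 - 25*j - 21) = (j^2 + 10*j + 25)/(j^2 + 4*j + 3)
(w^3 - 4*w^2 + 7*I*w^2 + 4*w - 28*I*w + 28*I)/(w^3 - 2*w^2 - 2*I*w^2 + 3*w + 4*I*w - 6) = (w^2 + w*(-2 + 7*I) - 14*I)/(w^2 - 2*I*w + 3)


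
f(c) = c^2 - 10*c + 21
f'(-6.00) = -22.00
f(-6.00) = 117.00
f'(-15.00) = -40.00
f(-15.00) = 396.00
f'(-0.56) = -11.12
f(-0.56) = 26.91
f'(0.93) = -8.14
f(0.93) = 12.56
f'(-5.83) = -21.66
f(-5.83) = 113.29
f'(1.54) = -6.92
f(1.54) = 7.97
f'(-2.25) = -14.50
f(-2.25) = 48.56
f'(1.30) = -7.40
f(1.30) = 9.69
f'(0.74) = -8.52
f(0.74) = 14.15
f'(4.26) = -1.48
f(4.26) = -3.45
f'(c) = 2*c - 10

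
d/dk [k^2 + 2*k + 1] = 2*k + 2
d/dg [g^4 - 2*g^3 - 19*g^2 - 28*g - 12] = 4*g^3 - 6*g^2 - 38*g - 28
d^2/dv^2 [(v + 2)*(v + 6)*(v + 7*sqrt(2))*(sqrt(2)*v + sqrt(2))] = 12*sqrt(2)*v^2 + 54*sqrt(2)*v + 84*v + 40*sqrt(2) + 252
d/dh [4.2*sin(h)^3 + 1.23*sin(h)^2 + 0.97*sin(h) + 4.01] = (12.6*sin(h)^2 + 2.46*sin(h) + 0.97)*cos(h)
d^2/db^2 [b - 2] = 0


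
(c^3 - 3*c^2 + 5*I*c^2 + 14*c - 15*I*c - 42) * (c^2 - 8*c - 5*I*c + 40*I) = c^5 - 11*c^4 + 63*c^3 - 429*c^2 - 70*I*c^2 + 936*c + 770*I*c - 1680*I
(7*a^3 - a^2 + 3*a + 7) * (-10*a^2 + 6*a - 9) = -70*a^5 + 52*a^4 - 99*a^3 - 43*a^2 + 15*a - 63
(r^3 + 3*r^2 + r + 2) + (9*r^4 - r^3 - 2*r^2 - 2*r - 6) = 9*r^4 + r^2 - r - 4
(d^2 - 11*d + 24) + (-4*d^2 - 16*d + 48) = -3*d^2 - 27*d + 72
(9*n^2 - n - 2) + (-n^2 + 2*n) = 8*n^2 + n - 2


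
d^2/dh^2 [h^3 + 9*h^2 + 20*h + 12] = 6*h + 18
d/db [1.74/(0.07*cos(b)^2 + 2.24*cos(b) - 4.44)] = (0.2436*cos(b) + 3.8976)*sin(b)/(0.07*cos(b)^2 + 2.24*cos(b) - 4.44)^2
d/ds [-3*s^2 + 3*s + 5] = 3 - 6*s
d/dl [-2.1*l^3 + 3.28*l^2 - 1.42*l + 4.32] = -6.3*l^2 + 6.56*l - 1.42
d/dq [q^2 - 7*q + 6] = 2*q - 7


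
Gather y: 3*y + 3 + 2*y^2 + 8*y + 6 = 2*y^2 + 11*y + 9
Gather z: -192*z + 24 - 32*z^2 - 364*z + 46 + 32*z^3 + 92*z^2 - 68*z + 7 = 32*z^3 + 60*z^2 - 624*z + 77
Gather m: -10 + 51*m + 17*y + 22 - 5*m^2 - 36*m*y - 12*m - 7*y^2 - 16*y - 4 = -5*m^2 + m*(39 - 36*y) - 7*y^2 + y + 8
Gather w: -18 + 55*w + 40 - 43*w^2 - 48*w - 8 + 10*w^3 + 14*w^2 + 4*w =10*w^3 - 29*w^2 + 11*w + 14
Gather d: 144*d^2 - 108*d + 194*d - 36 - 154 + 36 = 144*d^2 + 86*d - 154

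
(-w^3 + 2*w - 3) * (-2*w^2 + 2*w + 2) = 2*w^5 - 2*w^4 - 6*w^3 + 10*w^2 - 2*w - 6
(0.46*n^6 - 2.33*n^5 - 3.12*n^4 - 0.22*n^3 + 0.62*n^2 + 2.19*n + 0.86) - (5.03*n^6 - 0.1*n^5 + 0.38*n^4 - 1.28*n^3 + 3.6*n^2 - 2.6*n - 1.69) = -4.57*n^6 - 2.23*n^5 - 3.5*n^4 + 1.06*n^3 - 2.98*n^2 + 4.79*n + 2.55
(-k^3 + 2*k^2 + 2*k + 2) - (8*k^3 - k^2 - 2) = -9*k^3 + 3*k^2 + 2*k + 4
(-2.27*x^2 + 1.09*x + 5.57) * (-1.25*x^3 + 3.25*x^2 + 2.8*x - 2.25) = 2.8375*x^5 - 8.74*x^4 - 9.776*x^3 + 26.262*x^2 + 13.1435*x - 12.5325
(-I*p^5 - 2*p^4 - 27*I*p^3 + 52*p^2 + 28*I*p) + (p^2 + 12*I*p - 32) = -I*p^5 - 2*p^4 - 27*I*p^3 + 53*p^2 + 40*I*p - 32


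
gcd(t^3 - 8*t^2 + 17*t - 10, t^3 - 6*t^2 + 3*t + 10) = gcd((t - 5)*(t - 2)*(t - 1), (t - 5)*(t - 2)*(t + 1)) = t^2 - 7*t + 10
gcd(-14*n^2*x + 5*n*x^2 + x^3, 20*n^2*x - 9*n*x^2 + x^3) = x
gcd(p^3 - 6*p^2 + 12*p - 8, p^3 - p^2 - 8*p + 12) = p^2 - 4*p + 4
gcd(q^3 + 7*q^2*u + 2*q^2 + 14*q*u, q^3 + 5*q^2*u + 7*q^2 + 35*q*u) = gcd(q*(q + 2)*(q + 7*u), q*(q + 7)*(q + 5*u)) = q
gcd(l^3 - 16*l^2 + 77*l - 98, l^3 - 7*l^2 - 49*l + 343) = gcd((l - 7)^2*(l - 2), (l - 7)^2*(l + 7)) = l^2 - 14*l + 49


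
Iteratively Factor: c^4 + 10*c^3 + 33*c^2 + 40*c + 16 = (c + 1)*(c^3 + 9*c^2 + 24*c + 16) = (c + 1)*(c + 4)*(c^2 + 5*c + 4) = (c + 1)^2*(c + 4)*(c + 4)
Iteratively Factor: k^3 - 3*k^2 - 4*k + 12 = (k - 3)*(k^2 - 4) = (k - 3)*(k + 2)*(k - 2)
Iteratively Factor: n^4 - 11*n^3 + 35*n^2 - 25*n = (n - 1)*(n^3 - 10*n^2 + 25*n) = n*(n - 1)*(n^2 - 10*n + 25) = n*(n - 5)*(n - 1)*(n - 5)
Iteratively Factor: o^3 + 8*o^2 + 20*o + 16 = (o + 2)*(o^2 + 6*o + 8) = (o + 2)*(o + 4)*(o + 2)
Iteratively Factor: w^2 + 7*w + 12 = (w + 3)*(w + 4)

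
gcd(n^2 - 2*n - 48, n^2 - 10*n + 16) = n - 8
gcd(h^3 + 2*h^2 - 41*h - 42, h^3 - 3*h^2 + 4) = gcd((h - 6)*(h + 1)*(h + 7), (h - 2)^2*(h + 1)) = h + 1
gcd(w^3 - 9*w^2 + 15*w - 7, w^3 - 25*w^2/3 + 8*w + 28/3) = w - 7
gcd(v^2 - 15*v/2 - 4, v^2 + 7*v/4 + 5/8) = v + 1/2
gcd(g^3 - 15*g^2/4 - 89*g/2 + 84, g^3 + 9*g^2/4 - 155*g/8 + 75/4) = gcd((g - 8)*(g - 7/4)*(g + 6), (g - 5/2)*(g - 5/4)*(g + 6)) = g + 6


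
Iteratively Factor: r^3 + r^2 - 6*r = (r - 2)*(r^2 + 3*r) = (r - 2)*(r + 3)*(r)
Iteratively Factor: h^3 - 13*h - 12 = (h + 3)*(h^2 - 3*h - 4) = (h + 1)*(h + 3)*(h - 4)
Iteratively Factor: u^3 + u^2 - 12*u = (u - 3)*(u^2 + 4*u) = (u - 3)*(u + 4)*(u)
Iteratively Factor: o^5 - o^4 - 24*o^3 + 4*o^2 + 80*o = (o - 5)*(o^4 + 4*o^3 - 4*o^2 - 16*o) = o*(o - 5)*(o^3 + 4*o^2 - 4*o - 16) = o*(o - 5)*(o + 4)*(o^2 - 4) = o*(o - 5)*(o + 2)*(o + 4)*(o - 2)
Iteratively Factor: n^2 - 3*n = (n - 3)*(n)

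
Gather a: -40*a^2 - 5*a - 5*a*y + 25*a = -40*a^2 + a*(20 - 5*y)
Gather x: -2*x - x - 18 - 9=-3*x - 27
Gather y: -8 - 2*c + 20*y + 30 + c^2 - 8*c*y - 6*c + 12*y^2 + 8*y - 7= c^2 - 8*c + 12*y^2 + y*(28 - 8*c) + 15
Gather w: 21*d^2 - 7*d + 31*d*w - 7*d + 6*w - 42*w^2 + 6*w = 21*d^2 - 14*d - 42*w^2 + w*(31*d + 12)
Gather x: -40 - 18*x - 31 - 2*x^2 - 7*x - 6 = -2*x^2 - 25*x - 77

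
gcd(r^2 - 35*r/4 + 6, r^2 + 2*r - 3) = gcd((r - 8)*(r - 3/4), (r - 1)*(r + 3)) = 1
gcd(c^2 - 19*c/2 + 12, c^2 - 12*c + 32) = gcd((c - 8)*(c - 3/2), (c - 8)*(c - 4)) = c - 8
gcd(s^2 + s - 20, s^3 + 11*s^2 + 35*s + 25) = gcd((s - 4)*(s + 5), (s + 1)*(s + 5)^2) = s + 5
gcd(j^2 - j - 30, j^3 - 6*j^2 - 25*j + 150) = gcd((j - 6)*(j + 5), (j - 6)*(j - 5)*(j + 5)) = j^2 - j - 30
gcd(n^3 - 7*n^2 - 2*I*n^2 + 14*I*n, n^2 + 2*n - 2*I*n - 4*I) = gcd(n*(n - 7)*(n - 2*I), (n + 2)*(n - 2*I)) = n - 2*I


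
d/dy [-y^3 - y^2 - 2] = y*(-3*y - 2)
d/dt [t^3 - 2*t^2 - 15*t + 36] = 3*t^2 - 4*t - 15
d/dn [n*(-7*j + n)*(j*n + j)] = j*(-14*j*n - 7*j + 3*n^2 + 2*n)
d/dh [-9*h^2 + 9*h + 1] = 9 - 18*h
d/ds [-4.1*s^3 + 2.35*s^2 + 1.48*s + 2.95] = -12.3*s^2 + 4.7*s + 1.48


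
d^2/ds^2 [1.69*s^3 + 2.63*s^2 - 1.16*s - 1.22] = 10.14*s + 5.26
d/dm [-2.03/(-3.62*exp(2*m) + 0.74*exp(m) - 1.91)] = (1.5022 - 14.6972*exp(m))*exp(m)/(3.62*exp(2*m) - 0.74*exp(m) + 1.91)^2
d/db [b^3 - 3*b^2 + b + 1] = 3*b^2 - 6*b + 1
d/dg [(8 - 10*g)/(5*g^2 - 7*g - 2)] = 2*(25*g^2 - 40*g + 38)/(25*g^4 - 70*g^3 + 29*g^2 + 28*g + 4)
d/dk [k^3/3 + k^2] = k*(k + 2)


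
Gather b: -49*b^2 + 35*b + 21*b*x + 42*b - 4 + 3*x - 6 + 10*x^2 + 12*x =-49*b^2 + b*(21*x + 77) + 10*x^2 + 15*x - 10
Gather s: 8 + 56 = 64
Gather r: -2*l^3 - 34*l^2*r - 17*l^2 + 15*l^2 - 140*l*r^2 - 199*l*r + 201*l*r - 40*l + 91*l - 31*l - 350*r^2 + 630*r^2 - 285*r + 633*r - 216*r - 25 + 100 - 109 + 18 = -2*l^3 - 2*l^2 + 20*l + r^2*(280 - 140*l) + r*(-34*l^2 + 2*l + 132) - 16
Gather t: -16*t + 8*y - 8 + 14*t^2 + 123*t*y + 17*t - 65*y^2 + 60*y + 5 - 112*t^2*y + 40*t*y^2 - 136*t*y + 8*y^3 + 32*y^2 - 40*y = t^2*(14 - 112*y) + t*(40*y^2 - 13*y + 1) + 8*y^3 - 33*y^2 + 28*y - 3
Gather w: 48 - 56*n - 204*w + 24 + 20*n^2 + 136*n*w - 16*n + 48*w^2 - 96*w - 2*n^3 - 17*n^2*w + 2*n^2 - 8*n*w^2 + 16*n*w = -2*n^3 + 22*n^2 - 72*n + w^2*(48 - 8*n) + w*(-17*n^2 + 152*n - 300) + 72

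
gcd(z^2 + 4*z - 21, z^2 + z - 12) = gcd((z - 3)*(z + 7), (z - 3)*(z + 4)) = z - 3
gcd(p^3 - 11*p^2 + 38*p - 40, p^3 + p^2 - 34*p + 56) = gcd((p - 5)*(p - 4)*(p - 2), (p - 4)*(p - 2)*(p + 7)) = p^2 - 6*p + 8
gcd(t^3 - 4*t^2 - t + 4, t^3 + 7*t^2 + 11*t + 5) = t + 1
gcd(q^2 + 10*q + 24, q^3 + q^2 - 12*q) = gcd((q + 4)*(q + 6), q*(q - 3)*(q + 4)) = q + 4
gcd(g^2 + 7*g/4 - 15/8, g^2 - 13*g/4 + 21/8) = 1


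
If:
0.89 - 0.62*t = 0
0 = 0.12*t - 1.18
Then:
No Solution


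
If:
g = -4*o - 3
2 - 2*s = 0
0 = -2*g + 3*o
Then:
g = -9/11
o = -6/11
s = 1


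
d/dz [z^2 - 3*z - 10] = 2*z - 3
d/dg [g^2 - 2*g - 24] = 2*g - 2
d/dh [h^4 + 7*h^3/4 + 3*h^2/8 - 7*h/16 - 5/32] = 4*h^3 + 21*h^2/4 + 3*h/4 - 7/16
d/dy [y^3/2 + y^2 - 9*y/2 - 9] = 3*y^2/2 + 2*y - 9/2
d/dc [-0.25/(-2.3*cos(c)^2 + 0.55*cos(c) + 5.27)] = (1.15*cos(c) - 0.1375)*sin(c)/(-2.3*cos(c)^2 + 0.55*cos(c) + 5.27)^2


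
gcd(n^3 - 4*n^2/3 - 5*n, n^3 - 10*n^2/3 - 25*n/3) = n^2 + 5*n/3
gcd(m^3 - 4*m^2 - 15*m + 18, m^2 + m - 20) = 1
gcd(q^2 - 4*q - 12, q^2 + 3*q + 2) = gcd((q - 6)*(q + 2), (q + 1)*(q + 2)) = q + 2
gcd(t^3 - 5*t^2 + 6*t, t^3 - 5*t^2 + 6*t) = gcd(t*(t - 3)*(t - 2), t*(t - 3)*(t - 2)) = t^3 - 5*t^2 + 6*t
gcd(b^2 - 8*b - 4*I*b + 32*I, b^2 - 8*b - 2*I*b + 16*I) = b - 8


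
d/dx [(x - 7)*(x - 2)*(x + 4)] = 3*x^2 - 10*x - 22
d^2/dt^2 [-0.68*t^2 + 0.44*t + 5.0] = -1.36000000000000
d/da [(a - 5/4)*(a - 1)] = 2*a - 9/4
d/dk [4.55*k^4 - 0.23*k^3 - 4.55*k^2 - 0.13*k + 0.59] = 18.2*k^3 - 0.69*k^2 - 9.1*k - 0.13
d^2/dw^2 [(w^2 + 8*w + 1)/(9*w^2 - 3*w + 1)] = 2*(675*w^3 + 216*w^2 - 297*w + 25)/(729*w^6 - 729*w^5 + 486*w^4 - 189*w^3 + 54*w^2 - 9*w + 1)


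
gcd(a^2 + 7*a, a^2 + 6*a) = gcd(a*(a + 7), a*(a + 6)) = a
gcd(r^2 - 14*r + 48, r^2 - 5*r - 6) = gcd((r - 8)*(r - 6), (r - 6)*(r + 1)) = r - 6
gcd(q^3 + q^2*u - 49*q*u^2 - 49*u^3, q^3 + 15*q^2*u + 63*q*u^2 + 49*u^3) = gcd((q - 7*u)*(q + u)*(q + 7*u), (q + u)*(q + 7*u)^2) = q^2 + 8*q*u + 7*u^2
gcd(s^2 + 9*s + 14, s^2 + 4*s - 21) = s + 7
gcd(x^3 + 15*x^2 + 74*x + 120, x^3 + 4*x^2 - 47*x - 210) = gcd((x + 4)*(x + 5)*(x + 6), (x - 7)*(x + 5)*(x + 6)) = x^2 + 11*x + 30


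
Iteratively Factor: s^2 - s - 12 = (s + 3)*(s - 4)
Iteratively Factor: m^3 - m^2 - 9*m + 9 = (m - 3)*(m^2 + 2*m - 3) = (m - 3)*(m - 1)*(m + 3)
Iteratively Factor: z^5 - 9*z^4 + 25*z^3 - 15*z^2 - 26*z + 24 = (z - 2)*(z^4 - 7*z^3 + 11*z^2 + 7*z - 12) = (z - 4)*(z - 2)*(z^3 - 3*z^2 - z + 3) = (z - 4)*(z - 2)*(z + 1)*(z^2 - 4*z + 3) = (z - 4)*(z - 2)*(z - 1)*(z + 1)*(z - 3)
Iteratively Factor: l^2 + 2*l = (l + 2)*(l)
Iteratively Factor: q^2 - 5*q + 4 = (q - 1)*(q - 4)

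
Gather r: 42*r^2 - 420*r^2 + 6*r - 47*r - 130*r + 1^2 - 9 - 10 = -378*r^2 - 171*r - 18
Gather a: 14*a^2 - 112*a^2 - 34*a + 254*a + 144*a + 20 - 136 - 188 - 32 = -98*a^2 + 364*a - 336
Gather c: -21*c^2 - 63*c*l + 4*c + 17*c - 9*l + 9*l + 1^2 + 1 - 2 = -21*c^2 + c*(21 - 63*l)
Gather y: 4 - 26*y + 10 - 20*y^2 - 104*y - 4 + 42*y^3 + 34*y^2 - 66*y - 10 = 42*y^3 + 14*y^2 - 196*y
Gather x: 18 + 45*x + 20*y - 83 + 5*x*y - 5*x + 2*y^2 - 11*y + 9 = x*(5*y + 40) + 2*y^2 + 9*y - 56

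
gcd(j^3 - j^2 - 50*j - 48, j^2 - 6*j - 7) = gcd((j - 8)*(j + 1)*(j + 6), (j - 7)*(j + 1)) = j + 1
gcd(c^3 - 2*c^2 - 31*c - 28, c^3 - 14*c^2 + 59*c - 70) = c - 7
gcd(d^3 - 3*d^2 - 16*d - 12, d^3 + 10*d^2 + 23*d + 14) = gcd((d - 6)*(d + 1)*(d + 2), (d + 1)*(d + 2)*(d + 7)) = d^2 + 3*d + 2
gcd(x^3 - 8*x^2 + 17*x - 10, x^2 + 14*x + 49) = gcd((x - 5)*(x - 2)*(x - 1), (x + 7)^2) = 1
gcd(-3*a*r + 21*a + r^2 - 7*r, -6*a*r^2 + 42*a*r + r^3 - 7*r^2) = r - 7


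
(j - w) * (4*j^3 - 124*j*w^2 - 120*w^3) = 4*j^4 - 4*j^3*w - 124*j^2*w^2 + 4*j*w^3 + 120*w^4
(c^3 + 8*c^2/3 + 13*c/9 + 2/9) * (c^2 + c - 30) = c^5 + 11*c^4/3 - 233*c^3/9 - 235*c^2/3 - 388*c/9 - 20/3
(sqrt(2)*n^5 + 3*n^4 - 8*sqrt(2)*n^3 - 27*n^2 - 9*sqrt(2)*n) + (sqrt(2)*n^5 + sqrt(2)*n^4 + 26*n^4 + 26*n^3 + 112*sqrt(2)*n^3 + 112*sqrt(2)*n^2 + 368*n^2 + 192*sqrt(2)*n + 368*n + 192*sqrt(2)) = 2*sqrt(2)*n^5 + sqrt(2)*n^4 + 29*n^4 + 26*n^3 + 104*sqrt(2)*n^3 + 112*sqrt(2)*n^2 + 341*n^2 + 183*sqrt(2)*n + 368*n + 192*sqrt(2)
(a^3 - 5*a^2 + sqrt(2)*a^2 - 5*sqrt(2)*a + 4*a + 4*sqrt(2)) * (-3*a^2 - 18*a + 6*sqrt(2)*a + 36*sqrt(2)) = -3*a^5 - 3*a^4 + 3*sqrt(2)*a^4 + 3*sqrt(2)*a^3 + 90*a^3 - 78*sqrt(2)*a^2 - 60*a^2 - 312*a + 72*sqrt(2)*a + 288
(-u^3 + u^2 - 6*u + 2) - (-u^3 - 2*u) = u^2 - 4*u + 2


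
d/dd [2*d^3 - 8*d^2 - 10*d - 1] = 6*d^2 - 16*d - 10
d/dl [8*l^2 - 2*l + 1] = 16*l - 2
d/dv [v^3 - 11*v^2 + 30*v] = 3*v^2 - 22*v + 30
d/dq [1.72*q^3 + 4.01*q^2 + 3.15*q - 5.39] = 5.16*q^2 + 8.02*q + 3.15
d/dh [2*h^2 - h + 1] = 4*h - 1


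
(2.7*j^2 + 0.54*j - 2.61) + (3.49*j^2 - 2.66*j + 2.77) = 6.19*j^2 - 2.12*j + 0.16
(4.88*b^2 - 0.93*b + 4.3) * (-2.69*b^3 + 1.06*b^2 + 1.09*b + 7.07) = -13.1272*b^5 + 7.6745*b^4 - 7.2336*b^3 + 38.0459*b^2 - 1.8881*b + 30.401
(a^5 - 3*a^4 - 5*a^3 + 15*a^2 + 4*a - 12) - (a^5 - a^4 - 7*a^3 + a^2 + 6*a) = -2*a^4 + 2*a^3 + 14*a^2 - 2*a - 12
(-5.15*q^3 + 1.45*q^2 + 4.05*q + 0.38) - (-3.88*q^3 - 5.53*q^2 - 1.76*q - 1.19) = -1.27*q^3 + 6.98*q^2 + 5.81*q + 1.57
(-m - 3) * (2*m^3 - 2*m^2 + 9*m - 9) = -2*m^4 - 4*m^3 - 3*m^2 - 18*m + 27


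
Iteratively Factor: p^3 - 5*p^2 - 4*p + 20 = (p - 5)*(p^2 - 4) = (p - 5)*(p + 2)*(p - 2)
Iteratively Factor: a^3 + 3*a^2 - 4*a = (a - 1)*(a^2 + 4*a) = (a - 1)*(a + 4)*(a)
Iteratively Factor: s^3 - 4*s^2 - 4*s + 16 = (s + 2)*(s^2 - 6*s + 8) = (s - 2)*(s + 2)*(s - 4)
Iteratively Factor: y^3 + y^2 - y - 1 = (y - 1)*(y^2 + 2*y + 1) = (y - 1)*(y + 1)*(y + 1)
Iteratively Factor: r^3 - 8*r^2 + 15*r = (r)*(r^2 - 8*r + 15) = r*(r - 3)*(r - 5)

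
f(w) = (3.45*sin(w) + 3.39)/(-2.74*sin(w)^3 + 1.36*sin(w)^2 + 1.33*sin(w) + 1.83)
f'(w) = (3.45*sin(w) + 3.39)*(8.22*sin(w)^2*cos(w) - 2.72*sin(w)*cos(w) - 1.33*cos(w))/(-2.74*sin(w)^3 + 1.36*sin(w)^2 + 1.33*sin(w) + 1.83)^2 + 3.45*cos(w)/(-2.74*sin(w)^3 + 1.36*sin(w)^2 + 1.33*sin(w) + 1.83) = (18.906*sin(w)^3 + 23.1738*sin(w)^2 - 9.2208*sin(w) + 1.8048)*cos(w)/(7.5076*sin(w)^6 - 7.4528*sin(w)^5 - 5.4388*sin(w)^4 - 6.4108*sin(w)^3 + 6.7465*sin(w)^2 + 4.8678*sin(w) + 3.3489)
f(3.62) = 1.02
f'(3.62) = -2.57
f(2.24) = 2.55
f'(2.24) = -1.95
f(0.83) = 2.42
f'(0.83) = 1.71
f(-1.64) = -0.01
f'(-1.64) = -0.05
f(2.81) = 1.95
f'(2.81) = -0.34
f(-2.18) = 0.18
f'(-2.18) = -0.83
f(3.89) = 0.43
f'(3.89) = -1.61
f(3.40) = 1.54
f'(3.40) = -1.96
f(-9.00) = 1.15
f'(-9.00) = -2.58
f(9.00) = 1.99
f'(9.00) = -0.51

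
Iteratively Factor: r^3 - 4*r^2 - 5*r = (r + 1)*(r^2 - 5*r) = r*(r + 1)*(r - 5)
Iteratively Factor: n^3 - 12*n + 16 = (n - 2)*(n^2 + 2*n - 8) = (n - 2)^2*(n + 4)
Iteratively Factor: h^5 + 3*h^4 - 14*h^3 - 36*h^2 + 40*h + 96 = (h - 2)*(h^4 + 5*h^3 - 4*h^2 - 44*h - 48) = (h - 2)*(h + 2)*(h^3 + 3*h^2 - 10*h - 24) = (h - 2)*(h + 2)^2*(h^2 + h - 12) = (h - 2)*(h + 2)^2*(h + 4)*(h - 3)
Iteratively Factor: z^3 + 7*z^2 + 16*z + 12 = (z + 2)*(z^2 + 5*z + 6) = (z + 2)*(z + 3)*(z + 2)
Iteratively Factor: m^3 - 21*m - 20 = (m + 1)*(m^2 - m - 20) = (m + 1)*(m + 4)*(m - 5)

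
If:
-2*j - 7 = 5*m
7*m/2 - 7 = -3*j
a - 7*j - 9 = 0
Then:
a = 977/16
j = 119/16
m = -35/8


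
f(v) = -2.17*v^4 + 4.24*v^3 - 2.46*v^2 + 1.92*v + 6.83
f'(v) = -8.68*v^3 + 12.72*v^2 - 4.92*v + 1.92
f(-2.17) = -100.36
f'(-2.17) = 161.19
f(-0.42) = 5.21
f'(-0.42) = 6.87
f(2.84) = -51.60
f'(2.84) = -108.29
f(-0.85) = -0.32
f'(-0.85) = 20.62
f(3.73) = -220.24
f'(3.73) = -289.91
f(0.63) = 7.78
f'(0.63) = 1.70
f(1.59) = 6.84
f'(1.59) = -8.64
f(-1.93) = -66.63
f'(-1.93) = 121.20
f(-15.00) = -124741.72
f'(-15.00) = 32232.72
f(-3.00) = -311.32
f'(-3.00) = 365.52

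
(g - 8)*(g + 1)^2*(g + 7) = g^4 + g^3 - 57*g^2 - 113*g - 56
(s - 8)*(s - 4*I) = s^2 - 8*s - 4*I*s + 32*I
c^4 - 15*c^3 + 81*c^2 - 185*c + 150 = (c - 5)^2*(c - 3)*(c - 2)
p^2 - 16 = (p - 4)*(p + 4)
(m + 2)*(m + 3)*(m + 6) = m^3 + 11*m^2 + 36*m + 36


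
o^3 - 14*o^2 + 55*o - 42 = (o - 7)*(o - 6)*(o - 1)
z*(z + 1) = z^2 + z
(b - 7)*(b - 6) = b^2 - 13*b + 42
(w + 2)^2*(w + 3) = w^3 + 7*w^2 + 16*w + 12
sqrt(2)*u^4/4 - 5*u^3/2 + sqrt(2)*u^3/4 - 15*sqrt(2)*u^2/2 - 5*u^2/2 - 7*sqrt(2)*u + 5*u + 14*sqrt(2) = (u/2 + sqrt(2))*(u - 1)*(u - 7*sqrt(2))*(sqrt(2)*u/2 + sqrt(2))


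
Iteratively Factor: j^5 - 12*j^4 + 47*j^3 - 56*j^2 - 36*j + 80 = (j - 2)*(j^4 - 10*j^3 + 27*j^2 - 2*j - 40) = (j - 5)*(j - 2)*(j^3 - 5*j^2 + 2*j + 8) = (j - 5)*(j - 4)*(j - 2)*(j^2 - j - 2) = (j - 5)*(j - 4)*(j - 2)^2*(j + 1)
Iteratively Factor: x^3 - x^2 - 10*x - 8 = (x + 2)*(x^2 - 3*x - 4) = (x - 4)*(x + 2)*(x + 1)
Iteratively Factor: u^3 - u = (u - 1)*(u^2 + u) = (u - 1)*(u + 1)*(u)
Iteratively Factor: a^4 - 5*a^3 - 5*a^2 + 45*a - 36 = (a - 1)*(a^3 - 4*a^2 - 9*a + 36) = (a - 3)*(a - 1)*(a^2 - a - 12) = (a - 3)*(a - 1)*(a + 3)*(a - 4)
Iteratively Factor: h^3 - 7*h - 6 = (h + 1)*(h^2 - h - 6) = (h + 1)*(h + 2)*(h - 3)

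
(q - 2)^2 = q^2 - 4*q + 4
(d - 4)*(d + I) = d^2 - 4*d + I*d - 4*I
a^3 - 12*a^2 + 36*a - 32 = (a - 8)*(a - 2)^2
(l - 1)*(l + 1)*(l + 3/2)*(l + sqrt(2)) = l^4 + sqrt(2)*l^3 + 3*l^3/2 - l^2 + 3*sqrt(2)*l^2/2 - 3*l/2 - sqrt(2)*l - 3*sqrt(2)/2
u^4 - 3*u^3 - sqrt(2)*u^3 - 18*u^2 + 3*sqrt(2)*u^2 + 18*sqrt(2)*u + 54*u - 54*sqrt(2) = (u - 3)*(u - 3*sqrt(2))*(u - sqrt(2))*(u + 3*sqrt(2))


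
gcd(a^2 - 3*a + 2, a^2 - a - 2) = a - 2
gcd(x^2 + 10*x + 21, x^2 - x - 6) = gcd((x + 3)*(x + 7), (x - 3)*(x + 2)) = 1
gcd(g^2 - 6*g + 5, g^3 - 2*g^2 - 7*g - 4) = 1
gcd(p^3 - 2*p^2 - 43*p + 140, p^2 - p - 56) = p + 7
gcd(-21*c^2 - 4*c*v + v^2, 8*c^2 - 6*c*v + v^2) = 1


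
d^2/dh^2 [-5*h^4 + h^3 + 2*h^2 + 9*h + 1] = -60*h^2 + 6*h + 4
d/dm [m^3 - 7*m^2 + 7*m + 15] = 3*m^2 - 14*m + 7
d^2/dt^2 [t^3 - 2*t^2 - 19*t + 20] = 6*t - 4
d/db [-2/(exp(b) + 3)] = 2*exp(b)/(exp(b) + 3)^2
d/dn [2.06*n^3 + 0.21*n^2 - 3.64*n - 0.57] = 6.18*n^2 + 0.42*n - 3.64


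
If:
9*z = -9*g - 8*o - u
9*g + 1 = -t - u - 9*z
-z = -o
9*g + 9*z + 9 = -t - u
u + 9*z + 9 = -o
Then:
No Solution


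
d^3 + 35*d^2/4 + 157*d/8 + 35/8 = (d + 1/4)*(d + 7/2)*(d + 5)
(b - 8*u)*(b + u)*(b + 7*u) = b^3 - 57*b*u^2 - 56*u^3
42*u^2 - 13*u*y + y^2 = (-7*u + y)*(-6*u + y)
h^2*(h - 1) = h^3 - h^2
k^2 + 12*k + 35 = (k + 5)*(k + 7)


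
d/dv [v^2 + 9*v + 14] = 2*v + 9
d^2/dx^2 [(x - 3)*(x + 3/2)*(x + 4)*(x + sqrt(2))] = 12*x^2 + 6*sqrt(2)*x + 15*x - 21 + 5*sqrt(2)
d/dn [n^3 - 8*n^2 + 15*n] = 3*n^2 - 16*n + 15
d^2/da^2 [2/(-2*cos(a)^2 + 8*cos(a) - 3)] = 8*(-4*sin(a)^4 + 12*sin(a)^2 - 21*cos(a) + 3*cos(3*a) + 21)/(2*sin(a)^2 + 8*cos(a) - 5)^3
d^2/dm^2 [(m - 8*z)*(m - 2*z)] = 2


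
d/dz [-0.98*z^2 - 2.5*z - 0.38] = -1.96*z - 2.5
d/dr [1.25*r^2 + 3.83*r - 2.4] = 2.5*r + 3.83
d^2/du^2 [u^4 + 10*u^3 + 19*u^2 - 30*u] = 12*u^2 + 60*u + 38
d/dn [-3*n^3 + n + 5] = 1 - 9*n^2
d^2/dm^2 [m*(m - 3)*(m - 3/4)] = 6*m - 15/2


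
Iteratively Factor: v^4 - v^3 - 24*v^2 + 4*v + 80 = (v - 5)*(v^3 + 4*v^2 - 4*v - 16) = (v - 5)*(v + 2)*(v^2 + 2*v - 8) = (v - 5)*(v + 2)*(v + 4)*(v - 2)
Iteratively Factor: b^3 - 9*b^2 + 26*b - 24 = (b - 4)*(b^2 - 5*b + 6) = (b - 4)*(b - 3)*(b - 2)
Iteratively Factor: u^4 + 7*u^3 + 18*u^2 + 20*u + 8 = (u + 1)*(u^3 + 6*u^2 + 12*u + 8) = (u + 1)*(u + 2)*(u^2 + 4*u + 4) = (u + 1)*(u + 2)^2*(u + 2)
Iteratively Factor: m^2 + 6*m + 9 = (m + 3)*(m + 3)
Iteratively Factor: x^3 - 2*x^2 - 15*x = (x - 5)*(x^2 + 3*x) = x*(x - 5)*(x + 3)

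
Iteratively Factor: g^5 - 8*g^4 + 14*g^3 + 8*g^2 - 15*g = (g)*(g^4 - 8*g^3 + 14*g^2 + 8*g - 15) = g*(g - 1)*(g^3 - 7*g^2 + 7*g + 15) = g*(g - 5)*(g - 1)*(g^2 - 2*g - 3) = g*(g - 5)*(g - 1)*(g + 1)*(g - 3)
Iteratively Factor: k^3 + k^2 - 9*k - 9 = (k + 1)*(k^2 - 9) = (k + 1)*(k + 3)*(k - 3)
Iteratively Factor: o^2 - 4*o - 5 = (o - 5)*(o + 1)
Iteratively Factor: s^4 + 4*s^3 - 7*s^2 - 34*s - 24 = (s - 3)*(s^3 + 7*s^2 + 14*s + 8) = (s - 3)*(s + 2)*(s^2 + 5*s + 4) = (s - 3)*(s + 1)*(s + 2)*(s + 4)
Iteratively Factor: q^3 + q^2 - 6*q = (q - 2)*(q^2 + 3*q) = (q - 2)*(q + 3)*(q)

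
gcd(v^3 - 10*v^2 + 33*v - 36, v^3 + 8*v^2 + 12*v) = 1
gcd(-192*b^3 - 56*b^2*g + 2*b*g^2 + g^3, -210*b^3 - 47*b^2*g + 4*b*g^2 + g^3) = 6*b + g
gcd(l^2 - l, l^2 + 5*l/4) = l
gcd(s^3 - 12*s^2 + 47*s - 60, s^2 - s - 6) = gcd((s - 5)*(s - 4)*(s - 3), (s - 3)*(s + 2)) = s - 3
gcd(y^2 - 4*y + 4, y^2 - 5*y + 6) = y - 2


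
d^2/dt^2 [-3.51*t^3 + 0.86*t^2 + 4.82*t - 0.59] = 1.72 - 21.06*t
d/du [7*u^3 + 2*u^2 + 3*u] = 21*u^2 + 4*u + 3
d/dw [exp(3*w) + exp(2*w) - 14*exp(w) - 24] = (3*exp(2*w) + 2*exp(w) - 14)*exp(w)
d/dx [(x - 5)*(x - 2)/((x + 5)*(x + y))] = (-(x - 5)*(x - 2)*(x + 5) - (x - 5)*(x - 2)*(x + y) + (x + 5)*(x + y)*(2*x - 7))/((x + 5)^2*(x + y)^2)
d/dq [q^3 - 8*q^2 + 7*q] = 3*q^2 - 16*q + 7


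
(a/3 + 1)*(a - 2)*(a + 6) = a^3/3 + 7*a^2/3 - 12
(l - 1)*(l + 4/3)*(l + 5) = l^3 + 16*l^2/3 + l/3 - 20/3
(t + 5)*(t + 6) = t^2 + 11*t + 30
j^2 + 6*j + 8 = (j + 2)*(j + 4)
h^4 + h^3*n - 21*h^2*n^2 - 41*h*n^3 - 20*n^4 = (h - 5*n)*(h + n)^2*(h + 4*n)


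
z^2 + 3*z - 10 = (z - 2)*(z + 5)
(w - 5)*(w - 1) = w^2 - 6*w + 5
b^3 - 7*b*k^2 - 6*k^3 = (b - 3*k)*(b + k)*(b + 2*k)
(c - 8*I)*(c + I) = c^2 - 7*I*c + 8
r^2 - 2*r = r*(r - 2)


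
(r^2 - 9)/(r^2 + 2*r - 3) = (r - 3)/(r - 1)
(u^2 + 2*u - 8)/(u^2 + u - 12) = (u - 2)/(u - 3)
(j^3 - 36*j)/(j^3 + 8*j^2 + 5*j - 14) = j*(j^2 - 36)/(j^3 + 8*j^2 + 5*j - 14)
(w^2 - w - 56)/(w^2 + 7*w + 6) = (w^2 - w - 56)/(w^2 + 7*w + 6)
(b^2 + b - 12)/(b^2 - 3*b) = (b + 4)/b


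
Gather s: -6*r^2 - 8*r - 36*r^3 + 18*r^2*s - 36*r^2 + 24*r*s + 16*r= -36*r^3 - 42*r^2 + 8*r + s*(18*r^2 + 24*r)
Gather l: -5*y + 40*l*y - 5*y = 40*l*y - 10*y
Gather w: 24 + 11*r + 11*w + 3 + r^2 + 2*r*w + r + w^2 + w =r^2 + 12*r + w^2 + w*(2*r + 12) + 27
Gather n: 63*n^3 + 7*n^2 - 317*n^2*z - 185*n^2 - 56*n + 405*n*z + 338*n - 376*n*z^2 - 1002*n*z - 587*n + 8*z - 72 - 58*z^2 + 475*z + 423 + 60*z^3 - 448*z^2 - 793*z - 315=63*n^3 + n^2*(-317*z - 178) + n*(-376*z^2 - 597*z - 305) + 60*z^3 - 506*z^2 - 310*z + 36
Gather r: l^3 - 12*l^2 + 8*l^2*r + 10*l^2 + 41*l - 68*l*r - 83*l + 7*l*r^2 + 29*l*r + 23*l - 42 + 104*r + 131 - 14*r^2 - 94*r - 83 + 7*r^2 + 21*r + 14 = l^3 - 2*l^2 - 19*l + r^2*(7*l - 7) + r*(8*l^2 - 39*l + 31) + 20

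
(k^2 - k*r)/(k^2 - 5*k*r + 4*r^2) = k/(k - 4*r)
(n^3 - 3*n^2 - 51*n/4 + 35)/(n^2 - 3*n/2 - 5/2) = (n^2 - n/2 - 14)/(n + 1)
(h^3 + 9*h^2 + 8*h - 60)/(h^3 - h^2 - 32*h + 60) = (h + 5)/(h - 5)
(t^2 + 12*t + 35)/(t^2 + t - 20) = (t + 7)/(t - 4)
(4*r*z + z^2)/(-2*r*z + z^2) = (4*r + z)/(-2*r + z)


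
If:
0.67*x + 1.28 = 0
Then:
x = -1.91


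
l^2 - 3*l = l*(l - 3)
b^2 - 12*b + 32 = (b - 8)*(b - 4)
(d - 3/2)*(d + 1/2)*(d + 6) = d^3 + 5*d^2 - 27*d/4 - 9/2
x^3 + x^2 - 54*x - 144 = (x - 8)*(x + 3)*(x + 6)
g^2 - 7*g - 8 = (g - 8)*(g + 1)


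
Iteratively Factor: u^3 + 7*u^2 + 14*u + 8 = (u + 2)*(u^2 + 5*u + 4) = (u + 1)*(u + 2)*(u + 4)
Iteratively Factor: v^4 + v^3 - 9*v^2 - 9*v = (v - 3)*(v^3 + 4*v^2 + 3*v) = (v - 3)*(v + 1)*(v^2 + 3*v) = (v - 3)*(v + 1)*(v + 3)*(v)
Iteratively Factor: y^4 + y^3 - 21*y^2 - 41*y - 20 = (y + 1)*(y^3 - 21*y - 20) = (y + 1)^2*(y^2 - y - 20) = (y + 1)^2*(y + 4)*(y - 5)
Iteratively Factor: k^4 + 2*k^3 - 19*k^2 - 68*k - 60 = (k + 2)*(k^3 - 19*k - 30) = (k - 5)*(k + 2)*(k^2 + 5*k + 6) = (k - 5)*(k + 2)*(k + 3)*(k + 2)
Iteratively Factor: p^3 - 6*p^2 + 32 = (p + 2)*(p^2 - 8*p + 16) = (p - 4)*(p + 2)*(p - 4)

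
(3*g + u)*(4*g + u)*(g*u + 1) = 12*g^3*u + 7*g^2*u^2 + 12*g^2 + g*u^3 + 7*g*u + u^2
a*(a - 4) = a^2 - 4*a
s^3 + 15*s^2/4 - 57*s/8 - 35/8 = (s - 7/4)*(s + 1/2)*(s + 5)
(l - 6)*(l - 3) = l^2 - 9*l + 18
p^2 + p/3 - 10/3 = (p - 5/3)*(p + 2)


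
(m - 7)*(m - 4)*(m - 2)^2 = m^4 - 15*m^3 + 76*m^2 - 156*m + 112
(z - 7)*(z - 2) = z^2 - 9*z + 14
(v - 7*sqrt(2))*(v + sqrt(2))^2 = v^3 - 5*sqrt(2)*v^2 - 26*v - 14*sqrt(2)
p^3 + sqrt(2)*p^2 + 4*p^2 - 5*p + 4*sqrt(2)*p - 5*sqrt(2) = (p - 1)*(p + 5)*(p + sqrt(2))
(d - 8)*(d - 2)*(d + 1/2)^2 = d^4 - 9*d^3 + 25*d^2/4 + 27*d/2 + 4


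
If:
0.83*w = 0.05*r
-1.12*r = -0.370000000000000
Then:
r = 0.33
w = 0.02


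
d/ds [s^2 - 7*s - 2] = 2*s - 7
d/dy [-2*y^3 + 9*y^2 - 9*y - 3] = -6*y^2 + 18*y - 9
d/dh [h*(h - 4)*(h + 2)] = 3*h^2 - 4*h - 8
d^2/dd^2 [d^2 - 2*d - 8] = 2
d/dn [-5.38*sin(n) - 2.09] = -5.38*cos(n)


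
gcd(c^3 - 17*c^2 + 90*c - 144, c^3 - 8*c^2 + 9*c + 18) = c^2 - 9*c + 18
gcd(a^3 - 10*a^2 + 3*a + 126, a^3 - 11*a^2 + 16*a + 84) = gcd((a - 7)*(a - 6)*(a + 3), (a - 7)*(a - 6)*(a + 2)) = a^2 - 13*a + 42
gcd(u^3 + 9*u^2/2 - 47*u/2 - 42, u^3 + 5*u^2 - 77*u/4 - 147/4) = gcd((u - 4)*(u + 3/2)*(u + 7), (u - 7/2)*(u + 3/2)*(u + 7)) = u^2 + 17*u/2 + 21/2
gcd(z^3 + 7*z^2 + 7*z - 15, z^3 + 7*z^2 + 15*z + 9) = z + 3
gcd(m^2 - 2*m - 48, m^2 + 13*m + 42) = m + 6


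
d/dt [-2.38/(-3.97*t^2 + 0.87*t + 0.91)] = (2.0706 - 18.8972*t)/(-3.97*t^2 + 0.87*t + 0.91)^2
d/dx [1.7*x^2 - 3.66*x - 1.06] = 3.4*x - 3.66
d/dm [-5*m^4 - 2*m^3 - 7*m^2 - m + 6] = -20*m^3 - 6*m^2 - 14*m - 1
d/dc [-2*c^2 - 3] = -4*c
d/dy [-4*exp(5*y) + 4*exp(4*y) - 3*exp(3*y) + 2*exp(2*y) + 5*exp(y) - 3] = (-20*exp(4*y) + 16*exp(3*y) - 9*exp(2*y) + 4*exp(y) + 5)*exp(y)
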